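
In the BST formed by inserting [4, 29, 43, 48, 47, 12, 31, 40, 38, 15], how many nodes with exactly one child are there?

Tree built from: [4, 29, 43, 48, 47, 12, 31, 40, 38, 15]
Tree (level-order array): [4, None, 29, 12, 43, None, 15, 31, 48, None, None, None, 40, 47, None, 38]
Rule: These are nodes with exactly 1 non-null child.
Per-node child counts:
  node 4: 1 child(ren)
  node 29: 2 child(ren)
  node 12: 1 child(ren)
  node 15: 0 child(ren)
  node 43: 2 child(ren)
  node 31: 1 child(ren)
  node 40: 1 child(ren)
  node 38: 0 child(ren)
  node 48: 1 child(ren)
  node 47: 0 child(ren)
Matching nodes: [4, 12, 31, 40, 48]
Count of nodes with exactly one child: 5


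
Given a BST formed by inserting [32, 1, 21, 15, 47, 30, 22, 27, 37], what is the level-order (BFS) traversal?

Tree insertion order: [32, 1, 21, 15, 47, 30, 22, 27, 37]
Tree (level-order array): [32, 1, 47, None, 21, 37, None, 15, 30, None, None, None, None, 22, None, None, 27]
BFS from the root, enqueuing left then right child of each popped node:
  queue [32] -> pop 32, enqueue [1, 47], visited so far: [32]
  queue [1, 47] -> pop 1, enqueue [21], visited so far: [32, 1]
  queue [47, 21] -> pop 47, enqueue [37], visited so far: [32, 1, 47]
  queue [21, 37] -> pop 21, enqueue [15, 30], visited so far: [32, 1, 47, 21]
  queue [37, 15, 30] -> pop 37, enqueue [none], visited so far: [32, 1, 47, 21, 37]
  queue [15, 30] -> pop 15, enqueue [none], visited so far: [32, 1, 47, 21, 37, 15]
  queue [30] -> pop 30, enqueue [22], visited so far: [32, 1, 47, 21, 37, 15, 30]
  queue [22] -> pop 22, enqueue [27], visited so far: [32, 1, 47, 21, 37, 15, 30, 22]
  queue [27] -> pop 27, enqueue [none], visited so far: [32, 1, 47, 21, 37, 15, 30, 22, 27]
Result: [32, 1, 47, 21, 37, 15, 30, 22, 27]


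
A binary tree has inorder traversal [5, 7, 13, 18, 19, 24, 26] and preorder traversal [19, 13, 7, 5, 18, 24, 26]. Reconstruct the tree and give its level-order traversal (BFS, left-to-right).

Inorder:  [5, 7, 13, 18, 19, 24, 26]
Preorder: [19, 13, 7, 5, 18, 24, 26]
Algorithm: preorder visits root first, so consume preorder in order;
for each root, split the current inorder slice at that value into
left-subtree inorder and right-subtree inorder, then recurse.
Recursive splits:
  root=19; inorder splits into left=[5, 7, 13, 18], right=[24, 26]
  root=13; inorder splits into left=[5, 7], right=[18]
  root=7; inorder splits into left=[5], right=[]
  root=5; inorder splits into left=[], right=[]
  root=18; inorder splits into left=[], right=[]
  root=24; inorder splits into left=[], right=[26]
  root=26; inorder splits into left=[], right=[]
Reconstructed level-order: [19, 13, 24, 7, 18, 26, 5]


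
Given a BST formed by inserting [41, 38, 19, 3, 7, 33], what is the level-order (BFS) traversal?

Tree insertion order: [41, 38, 19, 3, 7, 33]
Tree (level-order array): [41, 38, None, 19, None, 3, 33, None, 7]
BFS from the root, enqueuing left then right child of each popped node:
  queue [41] -> pop 41, enqueue [38], visited so far: [41]
  queue [38] -> pop 38, enqueue [19], visited so far: [41, 38]
  queue [19] -> pop 19, enqueue [3, 33], visited so far: [41, 38, 19]
  queue [3, 33] -> pop 3, enqueue [7], visited so far: [41, 38, 19, 3]
  queue [33, 7] -> pop 33, enqueue [none], visited so far: [41, 38, 19, 3, 33]
  queue [7] -> pop 7, enqueue [none], visited so far: [41, 38, 19, 3, 33, 7]
Result: [41, 38, 19, 3, 33, 7]


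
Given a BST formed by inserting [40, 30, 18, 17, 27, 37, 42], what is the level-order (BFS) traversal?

Tree insertion order: [40, 30, 18, 17, 27, 37, 42]
Tree (level-order array): [40, 30, 42, 18, 37, None, None, 17, 27]
BFS from the root, enqueuing left then right child of each popped node:
  queue [40] -> pop 40, enqueue [30, 42], visited so far: [40]
  queue [30, 42] -> pop 30, enqueue [18, 37], visited so far: [40, 30]
  queue [42, 18, 37] -> pop 42, enqueue [none], visited so far: [40, 30, 42]
  queue [18, 37] -> pop 18, enqueue [17, 27], visited so far: [40, 30, 42, 18]
  queue [37, 17, 27] -> pop 37, enqueue [none], visited so far: [40, 30, 42, 18, 37]
  queue [17, 27] -> pop 17, enqueue [none], visited so far: [40, 30, 42, 18, 37, 17]
  queue [27] -> pop 27, enqueue [none], visited so far: [40, 30, 42, 18, 37, 17, 27]
Result: [40, 30, 42, 18, 37, 17, 27]


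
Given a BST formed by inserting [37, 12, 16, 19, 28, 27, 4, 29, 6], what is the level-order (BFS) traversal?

Tree insertion order: [37, 12, 16, 19, 28, 27, 4, 29, 6]
Tree (level-order array): [37, 12, None, 4, 16, None, 6, None, 19, None, None, None, 28, 27, 29]
BFS from the root, enqueuing left then right child of each popped node:
  queue [37] -> pop 37, enqueue [12], visited so far: [37]
  queue [12] -> pop 12, enqueue [4, 16], visited so far: [37, 12]
  queue [4, 16] -> pop 4, enqueue [6], visited so far: [37, 12, 4]
  queue [16, 6] -> pop 16, enqueue [19], visited so far: [37, 12, 4, 16]
  queue [6, 19] -> pop 6, enqueue [none], visited so far: [37, 12, 4, 16, 6]
  queue [19] -> pop 19, enqueue [28], visited so far: [37, 12, 4, 16, 6, 19]
  queue [28] -> pop 28, enqueue [27, 29], visited so far: [37, 12, 4, 16, 6, 19, 28]
  queue [27, 29] -> pop 27, enqueue [none], visited so far: [37, 12, 4, 16, 6, 19, 28, 27]
  queue [29] -> pop 29, enqueue [none], visited so far: [37, 12, 4, 16, 6, 19, 28, 27, 29]
Result: [37, 12, 4, 16, 6, 19, 28, 27, 29]


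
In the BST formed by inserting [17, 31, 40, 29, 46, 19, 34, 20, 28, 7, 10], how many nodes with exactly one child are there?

Tree built from: [17, 31, 40, 29, 46, 19, 34, 20, 28, 7, 10]
Tree (level-order array): [17, 7, 31, None, 10, 29, 40, None, None, 19, None, 34, 46, None, 20, None, None, None, None, None, 28]
Rule: These are nodes with exactly 1 non-null child.
Per-node child counts:
  node 17: 2 child(ren)
  node 7: 1 child(ren)
  node 10: 0 child(ren)
  node 31: 2 child(ren)
  node 29: 1 child(ren)
  node 19: 1 child(ren)
  node 20: 1 child(ren)
  node 28: 0 child(ren)
  node 40: 2 child(ren)
  node 34: 0 child(ren)
  node 46: 0 child(ren)
Matching nodes: [7, 29, 19, 20]
Count of nodes with exactly one child: 4


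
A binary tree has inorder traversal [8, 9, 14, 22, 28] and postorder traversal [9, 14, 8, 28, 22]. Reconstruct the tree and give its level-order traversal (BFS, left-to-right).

Inorder:   [8, 9, 14, 22, 28]
Postorder: [9, 14, 8, 28, 22]
Algorithm: postorder visits root last, so walk postorder right-to-left;
each value is the root of the current inorder slice — split it at that
value, recurse on the right subtree first, then the left.
Recursive splits:
  root=22; inorder splits into left=[8, 9, 14], right=[28]
  root=28; inorder splits into left=[], right=[]
  root=8; inorder splits into left=[], right=[9, 14]
  root=14; inorder splits into left=[9], right=[]
  root=9; inorder splits into left=[], right=[]
Reconstructed level-order: [22, 8, 28, 14, 9]


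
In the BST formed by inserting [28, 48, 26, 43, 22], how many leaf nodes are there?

Tree built from: [28, 48, 26, 43, 22]
Tree (level-order array): [28, 26, 48, 22, None, 43]
Rule: A leaf has 0 children.
Per-node child counts:
  node 28: 2 child(ren)
  node 26: 1 child(ren)
  node 22: 0 child(ren)
  node 48: 1 child(ren)
  node 43: 0 child(ren)
Matching nodes: [22, 43]
Count of leaf nodes: 2


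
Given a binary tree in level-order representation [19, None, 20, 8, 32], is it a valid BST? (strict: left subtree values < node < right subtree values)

Level-order array: [19, None, 20, 8, 32]
Validate using subtree bounds (lo, hi): at each node, require lo < value < hi,
then recurse left with hi=value and right with lo=value.
Preorder trace (stopping at first violation):
  at node 19 with bounds (-inf, +inf): OK
  at node 20 with bounds (19, +inf): OK
  at node 8 with bounds (19, 20): VIOLATION
Node 8 violates its bound: not (19 < 8 < 20).
Result: Not a valid BST


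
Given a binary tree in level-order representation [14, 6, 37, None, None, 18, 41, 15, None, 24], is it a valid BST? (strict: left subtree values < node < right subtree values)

Level-order array: [14, 6, 37, None, None, 18, 41, 15, None, 24]
Validate using subtree bounds (lo, hi): at each node, require lo < value < hi,
then recurse left with hi=value and right with lo=value.
Preorder trace (stopping at first violation):
  at node 14 with bounds (-inf, +inf): OK
  at node 6 with bounds (-inf, 14): OK
  at node 37 with bounds (14, +inf): OK
  at node 18 with bounds (14, 37): OK
  at node 15 with bounds (14, 18): OK
  at node 41 with bounds (37, +inf): OK
  at node 24 with bounds (37, 41): VIOLATION
Node 24 violates its bound: not (37 < 24 < 41).
Result: Not a valid BST


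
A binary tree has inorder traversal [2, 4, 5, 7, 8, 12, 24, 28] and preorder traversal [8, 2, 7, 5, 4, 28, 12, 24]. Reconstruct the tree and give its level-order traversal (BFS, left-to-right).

Inorder:  [2, 4, 5, 7, 8, 12, 24, 28]
Preorder: [8, 2, 7, 5, 4, 28, 12, 24]
Algorithm: preorder visits root first, so consume preorder in order;
for each root, split the current inorder slice at that value into
left-subtree inorder and right-subtree inorder, then recurse.
Recursive splits:
  root=8; inorder splits into left=[2, 4, 5, 7], right=[12, 24, 28]
  root=2; inorder splits into left=[], right=[4, 5, 7]
  root=7; inorder splits into left=[4, 5], right=[]
  root=5; inorder splits into left=[4], right=[]
  root=4; inorder splits into left=[], right=[]
  root=28; inorder splits into left=[12, 24], right=[]
  root=12; inorder splits into left=[], right=[24]
  root=24; inorder splits into left=[], right=[]
Reconstructed level-order: [8, 2, 28, 7, 12, 5, 24, 4]


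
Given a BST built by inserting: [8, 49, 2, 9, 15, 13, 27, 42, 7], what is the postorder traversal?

Tree insertion order: [8, 49, 2, 9, 15, 13, 27, 42, 7]
Tree (level-order array): [8, 2, 49, None, 7, 9, None, None, None, None, 15, 13, 27, None, None, None, 42]
Postorder traversal: [7, 2, 13, 42, 27, 15, 9, 49, 8]


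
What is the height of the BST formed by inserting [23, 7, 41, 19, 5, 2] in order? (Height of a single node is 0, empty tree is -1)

Insertion order: [23, 7, 41, 19, 5, 2]
Tree (level-order array): [23, 7, 41, 5, 19, None, None, 2]
Compute height bottom-up (empty subtree = -1):
  height(2) = 1 + max(-1, -1) = 0
  height(5) = 1 + max(0, -1) = 1
  height(19) = 1 + max(-1, -1) = 0
  height(7) = 1 + max(1, 0) = 2
  height(41) = 1 + max(-1, -1) = 0
  height(23) = 1 + max(2, 0) = 3
Height = 3


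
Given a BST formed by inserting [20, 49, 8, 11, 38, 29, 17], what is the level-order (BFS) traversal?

Tree insertion order: [20, 49, 8, 11, 38, 29, 17]
Tree (level-order array): [20, 8, 49, None, 11, 38, None, None, 17, 29]
BFS from the root, enqueuing left then right child of each popped node:
  queue [20] -> pop 20, enqueue [8, 49], visited so far: [20]
  queue [8, 49] -> pop 8, enqueue [11], visited so far: [20, 8]
  queue [49, 11] -> pop 49, enqueue [38], visited so far: [20, 8, 49]
  queue [11, 38] -> pop 11, enqueue [17], visited so far: [20, 8, 49, 11]
  queue [38, 17] -> pop 38, enqueue [29], visited so far: [20, 8, 49, 11, 38]
  queue [17, 29] -> pop 17, enqueue [none], visited so far: [20, 8, 49, 11, 38, 17]
  queue [29] -> pop 29, enqueue [none], visited so far: [20, 8, 49, 11, 38, 17, 29]
Result: [20, 8, 49, 11, 38, 17, 29]


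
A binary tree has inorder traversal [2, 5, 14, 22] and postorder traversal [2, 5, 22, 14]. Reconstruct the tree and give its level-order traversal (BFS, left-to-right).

Inorder:   [2, 5, 14, 22]
Postorder: [2, 5, 22, 14]
Algorithm: postorder visits root last, so walk postorder right-to-left;
each value is the root of the current inorder slice — split it at that
value, recurse on the right subtree first, then the left.
Recursive splits:
  root=14; inorder splits into left=[2, 5], right=[22]
  root=22; inorder splits into left=[], right=[]
  root=5; inorder splits into left=[2], right=[]
  root=2; inorder splits into left=[], right=[]
Reconstructed level-order: [14, 5, 22, 2]


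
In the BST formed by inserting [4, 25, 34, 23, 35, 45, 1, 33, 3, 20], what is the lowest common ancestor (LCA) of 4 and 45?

Tree insertion order: [4, 25, 34, 23, 35, 45, 1, 33, 3, 20]
Tree (level-order array): [4, 1, 25, None, 3, 23, 34, None, None, 20, None, 33, 35, None, None, None, None, None, 45]
In a BST, the LCA of p=4, q=45 is the first node v on the
root-to-leaf path with p <= v <= q (go left if both < v, right if both > v).
Walk from root:
  at 4: 4 <= 4 <= 45, this is the LCA
LCA = 4


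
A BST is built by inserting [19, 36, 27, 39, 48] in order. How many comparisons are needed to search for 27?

Search path for 27: 19 -> 36 -> 27
Found: True
Comparisons: 3


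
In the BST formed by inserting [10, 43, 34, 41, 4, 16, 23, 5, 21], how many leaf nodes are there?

Tree built from: [10, 43, 34, 41, 4, 16, 23, 5, 21]
Tree (level-order array): [10, 4, 43, None, 5, 34, None, None, None, 16, 41, None, 23, None, None, 21]
Rule: A leaf has 0 children.
Per-node child counts:
  node 10: 2 child(ren)
  node 4: 1 child(ren)
  node 5: 0 child(ren)
  node 43: 1 child(ren)
  node 34: 2 child(ren)
  node 16: 1 child(ren)
  node 23: 1 child(ren)
  node 21: 0 child(ren)
  node 41: 0 child(ren)
Matching nodes: [5, 21, 41]
Count of leaf nodes: 3


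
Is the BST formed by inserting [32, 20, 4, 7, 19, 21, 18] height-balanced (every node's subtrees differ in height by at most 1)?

Tree (level-order array): [32, 20, None, 4, 21, None, 7, None, None, None, 19, 18]
Definition: a tree is height-balanced if, at every node, |h(left) - h(right)| <= 1 (empty subtree has height -1).
Bottom-up per-node check:
  node 18: h_left=-1, h_right=-1, diff=0 [OK], height=0
  node 19: h_left=0, h_right=-1, diff=1 [OK], height=1
  node 7: h_left=-1, h_right=1, diff=2 [FAIL (|-1-1|=2 > 1)], height=2
  node 4: h_left=-1, h_right=2, diff=3 [FAIL (|-1-2|=3 > 1)], height=3
  node 21: h_left=-1, h_right=-1, diff=0 [OK], height=0
  node 20: h_left=3, h_right=0, diff=3 [FAIL (|3-0|=3 > 1)], height=4
  node 32: h_left=4, h_right=-1, diff=5 [FAIL (|4--1|=5 > 1)], height=5
Node 7 violates the condition: |-1 - 1| = 2 > 1.
Result: Not balanced


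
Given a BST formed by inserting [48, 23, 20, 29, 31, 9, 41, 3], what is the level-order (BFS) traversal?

Tree insertion order: [48, 23, 20, 29, 31, 9, 41, 3]
Tree (level-order array): [48, 23, None, 20, 29, 9, None, None, 31, 3, None, None, 41]
BFS from the root, enqueuing left then right child of each popped node:
  queue [48] -> pop 48, enqueue [23], visited so far: [48]
  queue [23] -> pop 23, enqueue [20, 29], visited so far: [48, 23]
  queue [20, 29] -> pop 20, enqueue [9], visited so far: [48, 23, 20]
  queue [29, 9] -> pop 29, enqueue [31], visited so far: [48, 23, 20, 29]
  queue [9, 31] -> pop 9, enqueue [3], visited so far: [48, 23, 20, 29, 9]
  queue [31, 3] -> pop 31, enqueue [41], visited so far: [48, 23, 20, 29, 9, 31]
  queue [3, 41] -> pop 3, enqueue [none], visited so far: [48, 23, 20, 29, 9, 31, 3]
  queue [41] -> pop 41, enqueue [none], visited so far: [48, 23, 20, 29, 9, 31, 3, 41]
Result: [48, 23, 20, 29, 9, 31, 3, 41]


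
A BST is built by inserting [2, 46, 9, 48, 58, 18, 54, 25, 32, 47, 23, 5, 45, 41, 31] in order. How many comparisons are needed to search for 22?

Search path for 22: 2 -> 46 -> 9 -> 18 -> 25 -> 23
Found: False
Comparisons: 6


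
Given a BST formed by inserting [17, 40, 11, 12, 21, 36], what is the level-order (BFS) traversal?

Tree insertion order: [17, 40, 11, 12, 21, 36]
Tree (level-order array): [17, 11, 40, None, 12, 21, None, None, None, None, 36]
BFS from the root, enqueuing left then right child of each popped node:
  queue [17] -> pop 17, enqueue [11, 40], visited so far: [17]
  queue [11, 40] -> pop 11, enqueue [12], visited so far: [17, 11]
  queue [40, 12] -> pop 40, enqueue [21], visited so far: [17, 11, 40]
  queue [12, 21] -> pop 12, enqueue [none], visited so far: [17, 11, 40, 12]
  queue [21] -> pop 21, enqueue [36], visited so far: [17, 11, 40, 12, 21]
  queue [36] -> pop 36, enqueue [none], visited so far: [17, 11, 40, 12, 21, 36]
Result: [17, 11, 40, 12, 21, 36]


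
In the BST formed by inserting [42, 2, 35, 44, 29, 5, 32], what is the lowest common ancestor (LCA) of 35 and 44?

Tree insertion order: [42, 2, 35, 44, 29, 5, 32]
Tree (level-order array): [42, 2, 44, None, 35, None, None, 29, None, 5, 32]
In a BST, the LCA of p=35, q=44 is the first node v on the
root-to-leaf path with p <= v <= q (go left if both < v, right if both > v).
Walk from root:
  at 42: 35 <= 42 <= 44, this is the LCA
LCA = 42


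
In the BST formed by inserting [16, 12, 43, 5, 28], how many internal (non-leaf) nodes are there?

Tree built from: [16, 12, 43, 5, 28]
Tree (level-order array): [16, 12, 43, 5, None, 28]
Rule: An internal node has at least one child.
Per-node child counts:
  node 16: 2 child(ren)
  node 12: 1 child(ren)
  node 5: 0 child(ren)
  node 43: 1 child(ren)
  node 28: 0 child(ren)
Matching nodes: [16, 12, 43]
Count of internal (non-leaf) nodes: 3


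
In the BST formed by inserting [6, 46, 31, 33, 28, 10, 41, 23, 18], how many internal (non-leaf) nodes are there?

Tree built from: [6, 46, 31, 33, 28, 10, 41, 23, 18]
Tree (level-order array): [6, None, 46, 31, None, 28, 33, 10, None, None, 41, None, 23, None, None, 18]
Rule: An internal node has at least one child.
Per-node child counts:
  node 6: 1 child(ren)
  node 46: 1 child(ren)
  node 31: 2 child(ren)
  node 28: 1 child(ren)
  node 10: 1 child(ren)
  node 23: 1 child(ren)
  node 18: 0 child(ren)
  node 33: 1 child(ren)
  node 41: 0 child(ren)
Matching nodes: [6, 46, 31, 28, 10, 23, 33]
Count of internal (non-leaf) nodes: 7


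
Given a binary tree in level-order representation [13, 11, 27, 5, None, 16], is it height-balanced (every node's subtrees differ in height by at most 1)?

Tree (level-order array): [13, 11, 27, 5, None, 16]
Definition: a tree is height-balanced if, at every node, |h(left) - h(right)| <= 1 (empty subtree has height -1).
Bottom-up per-node check:
  node 5: h_left=-1, h_right=-1, diff=0 [OK], height=0
  node 11: h_left=0, h_right=-1, diff=1 [OK], height=1
  node 16: h_left=-1, h_right=-1, diff=0 [OK], height=0
  node 27: h_left=0, h_right=-1, diff=1 [OK], height=1
  node 13: h_left=1, h_right=1, diff=0 [OK], height=2
All nodes satisfy the balance condition.
Result: Balanced


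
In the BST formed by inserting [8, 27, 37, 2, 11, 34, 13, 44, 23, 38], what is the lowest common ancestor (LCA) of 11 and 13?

Tree insertion order: [8, 27, 37, 2, 11, 34, 13, 44, 23, 38]
Tree (level-order array): [8, 2, 27, None, None, 11, 37, None, 13, 34, 44, None, 23, None, None, 38]
In a BST, the LCA of p=11, q=13 is the first node v on the
root-to-leaf path with p <= v <= q (go left if both < v, right if both > v).
Walk from root:
  at 8: both 11 and 13 > 8, go right
  at 27: both 11 and 13 < 27, go left
  at 11: 11 <= 11 <= 13, this is the LCA
LCA = 11


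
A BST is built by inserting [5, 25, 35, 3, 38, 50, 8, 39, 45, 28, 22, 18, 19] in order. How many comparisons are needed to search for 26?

Search path for 26: 5 -> 25 -> 35 -> 28
Found: False
Comparisons: 4


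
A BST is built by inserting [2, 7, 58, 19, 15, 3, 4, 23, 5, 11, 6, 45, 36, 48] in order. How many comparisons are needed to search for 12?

Search path for 12: 2 -> 7 -> 58 -> 19 -> 15 -> 11
Found: False
Comparisons: 6


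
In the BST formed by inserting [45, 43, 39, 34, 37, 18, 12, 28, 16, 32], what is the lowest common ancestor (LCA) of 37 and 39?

Tree insertion order: [45, 43, 39, 34, 37, 18, 12, 28, 16, 32]
Tree (level-order array): [45, 43, None, 39, None, 34, None, 18, 37, 12, 28, None, None, None, 16, None, 32]
In a BST, the LCA of p=37, q=39 is the first node v on the
root-to-leaf path with p <= v <= q (go left if both < v, right if both > v).
Walk from root:
  at 45: both 37 and 39 < 45, go left
  at 43: both 37 and 39 < 43, go left
  at 39: 37 <= 39 <= 39, this is the LCA
LCA = 39


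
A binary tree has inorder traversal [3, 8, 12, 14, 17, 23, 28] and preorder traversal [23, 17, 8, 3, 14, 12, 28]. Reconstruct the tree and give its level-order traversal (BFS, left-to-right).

Inorder:  [3, 8, 12, 14, 17, 23, 28]
Preorder: [23, 17, 8, 3, 14, 12, 28]
Algorithm: preorder visits root first, so consume preorder in order;
for each root, split the current inorder slice at that value into
left-subtree inorder and right-subtree inorder, then recurse.
Recursive splits:
  root=23; inorder splits into left=[3, 8, 12, 14, 17], right=[28]
  root=17; inorder splits into left=[3, 8, 12, 14], right=[]
  root=8; inorder splits into left=[3], right=[12, 14]
  root=3; inorder splits into left=[], right=[]
  root=14; inorder splits into left=[12], right=[]
  root=12; inorder splits into left=[], right=[]
  root=28; inorder splits into left=[], right=[]
Reconstructed level-order: [23, 17, 28, 8, 3, 14, 12]


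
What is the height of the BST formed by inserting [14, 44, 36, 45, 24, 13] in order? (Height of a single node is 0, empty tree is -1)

Insertion order: [14, 44, 36, 45, 24, 13]
Tree (level-order array): [14, 13, 44, None, None, 36, 45, 24]
Compute height bottom-up (empty subtree = -1):
  height(13) = 1 + max(-1, -1) = 0
  height(24) = 1 + max(-1, -1) = 0
  height(36) = 1 + max(0, -1) = 1
  height(45) = 1 + max(-1, -1) = 0
  height(44) = 1 + max(1, 0) = 2
  height(14) = 1 + max(0, 2) = 3
Height = 3


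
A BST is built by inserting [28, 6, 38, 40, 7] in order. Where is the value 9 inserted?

Starting tree (level order): [28, 6, 38, None, 7, None, 40]
Insertion path: 28 -> 6 -> 7
Result: insert 9 as right child of 7
Final tree (level order): [28, 6, 38, None, 7, None, 40, None, 9]


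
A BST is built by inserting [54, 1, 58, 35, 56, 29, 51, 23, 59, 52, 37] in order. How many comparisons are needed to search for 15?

Search path for 15: 54 -> 1 -> 35 -> 29 -> 23
Found: False
Comparisons: 5


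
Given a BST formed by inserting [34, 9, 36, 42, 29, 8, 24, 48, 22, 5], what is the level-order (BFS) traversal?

Tree insertion order: [34, 9, 36, 42, 29, 8, 24, 48, 22, 5]
Tree (level-order array): [34, 9, 36, 8, 29, None, 42, 5, None, 24, None, None, 48, None, None, 22]
BFS from the root, enqueuing left then right child of each popped node:
  queue [34] -> pop 34, enqueue [9, 36], visited so far: [34]
  queue [9, 36] -> pop 9, enqueue [8, 29], visited so far: [34, 9]
  queue [36, 8, 29] -> pop 36, enqueue [42], visited so far: [34, 9, 36]
  queue [8, 29, 42] -> pop 8, enqueue [5], visited so far: [34, 9, 36, 8]
  queue [29, 42, 5] -> pop 29, enqueue [24], visited so far: [34, 9, 36, 8, 29]
  queue [42, 5, 24] -> pop 42, enqueue [48], visited so far: [34, 9, 36, 8, 29, 42]
  queue [5, 24, 48] -> pop 5, enqueue [none], visited so far: [34, 9, 36, 8, 29, 42, 5]
  queue [24, 48] -> pop 24, enqueue [22], visited so far: [34, 9, 36, 8, 29, 42, 5, 24]
  queue [48, 22] -> pop 48, enqueue [none], visited so far: [34, 9, 36, 8, 29, 42, 5, 24, 48]
  queue [22] -> pop 22, enqueue [none], visited so far: [34, 9, 36, 8, 29, 42, 5, 24, 48, 22]
Result: [34, 9, 36, 8, 29, 42, 5, 24, 48, 22]


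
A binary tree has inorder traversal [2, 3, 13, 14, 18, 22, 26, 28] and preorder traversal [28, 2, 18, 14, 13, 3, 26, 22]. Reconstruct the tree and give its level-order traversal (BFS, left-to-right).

Inorder:  [2, 3, 13, 14, 18, 22, 26, 28]
Preorder: [28, 2, 18, 14, 13, 3, 26, 22]
Algorithm: preorder visits root first, so consume preorder in order;
for each root, split the current inorder slice at that value into
left-subtree inorder and right-subtree inorder, then recurse.
Recursive splits:
  root=28; inorder splits into left=[2, 3, 13, 14, 18, 22, 26], right=[]
  root=2; inorder splits into left=[], right=[3, 13, 14, 18, 22, 26]
  root=18; inorder splits into left=[3, 13, 14], right=[22, 26]
  root=14; inorder splits into left=[3, 13], right=[]
  root=13; inorder splits into left=[3], right=[]
  root=3; inorder splits into left=[], right=[]
  root=26; inorder splits into left=[22], right=[]
  root=22; inorder splits into left=[], right=[]
Reconstructed level-order: [28, 2, 18, 14, 26, 13, 22, 3]


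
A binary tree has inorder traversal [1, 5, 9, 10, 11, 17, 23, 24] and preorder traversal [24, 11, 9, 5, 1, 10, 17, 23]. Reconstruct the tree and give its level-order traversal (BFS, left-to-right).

Inorder:  [1, 5, 9, 10, 11, 17, 23, 24]
Preorder: [24, 11, 9, 5, 1, 10, 17, 23]
Algorithm: preorder visits root first, so consume preorder in order;
for each root, split the current inorder slice at that value into
left-subtree inorder and right-subtree inorder, then recurse.
Recursive splits:
  root=24; inorder splits into left=[1, 5, 9, 10, 11, 17, 23], right=[]
  root=11; inorder splits into left=[1, 5, 9, 10], right=[17, 23]
  root=9; inorder splits into left=[1, 5], right=[10]
  root=5; inorder splits into left=[1], right=[]
  root=1; inorder splits into left=[], right=[]
  root=10; inorder splits into left=[], right=[]
  root=17; inorder splits into left=[], right=[23]
  root=23; inorder splits into left=[], right=[]
Reconstructed level-order: [24, 11, 9, 17, 5, 10, 23, 1]


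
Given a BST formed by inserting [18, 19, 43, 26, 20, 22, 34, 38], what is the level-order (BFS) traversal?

Tree insertion order: [18, 19, 43, 26, 20, 22, 34, 38]
Tree (level-order array): [18, None, 19, None, 43, 26, None, 20, 34, None, 22, None, 38]
BFS from the root, enqueuing left then right child of each popped node:
  queue [18] -> pop 18, enqueue [19], visited so far: [18]
  queue [19] -> pop 19, enqueue [43], visited so far: [18, 19]
  queue [43] -> pop 43, enqueue [26], visited so far: [18, 19, 43]
  queue [26] -> pop 26, enqueue [20, 34], visited so far: [18, 19, 43, 26]
  queue [20, 34] -> pop 20, enqueue [22], visited so far: [18, 19, 43, 26, 20]
  queue [34, 22] -> pop 34, enqueue [38], visited so far: [18, 19, 43, 26, 20, 34]
  queue [22, 38] -> pop 22, enqueue [none], visited so far: [18, 19, 43, 26, 20, 34, 22]
  queue [38] -> pop 38, enqueue [none], visited so far: [18, 19, 43, 26, 20, 34, 22, 38]
Result: [18, 19, 43, 26, 20, 34, 22, 38]


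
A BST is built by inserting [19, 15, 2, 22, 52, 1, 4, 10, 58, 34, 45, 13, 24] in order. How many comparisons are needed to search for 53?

Search path for 53: 19 -> 22 -> 52 -> 58
Found: False
Comparisons: 4


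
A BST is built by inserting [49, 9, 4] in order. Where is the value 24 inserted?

Starting tree (level order): [49, 9, None, 4]
Insertion path: 49 -> 9
Result: insert 24 as right child of 9
Final tree (level order): [49, 9, None, 4, 24]


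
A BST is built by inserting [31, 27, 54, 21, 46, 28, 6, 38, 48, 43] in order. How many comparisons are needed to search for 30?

Search path for 30: 31 -> 27 -> 28
Found: False
Comparisons: 3


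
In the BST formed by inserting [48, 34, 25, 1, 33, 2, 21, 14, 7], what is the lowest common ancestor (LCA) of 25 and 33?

Tree insertion order: [48, 34, 25, 1, 33, 2, 21, 14, 7]
Tree (level-order array): [48, 34, None, 25, None, 1, 33, None, 2, None, None, None, 21, 14, None, 7]
In a BST, the LCA of p=25, q=33 is the first node v on the
root-to-leaf path with p <= v <= q (go left if both < v, right if both > v).
Walk from root:
  at 48: both 25 and 33 < 48, go left
  at 34: both 25 and 33 < 34, go left
  at 25: 25 <= 25 <= 33, this is the LCA
LCA = 25


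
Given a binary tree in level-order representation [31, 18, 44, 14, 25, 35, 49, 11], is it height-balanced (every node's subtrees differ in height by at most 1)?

Tree (level-order array): [31, 18, 44, 14, 25, 35, 49, 11]
Definition: a tree is height-balanced if, at every node, |h(left) - h(right)| <= 1 (empty subtree has height -1).
Bottom-up per-node check:
  node 11: h_left=-1, h_right=-1, diff=0 [OK], height=0
  node 14: h_left=0, h_right=-1, diff=1 [OK], height=1
  node 25: h_left=-1, h_right=-1, diff=0 [OK], height=0
  node 18: h_left=1, h_right=0, diff=1 [OK], height=2
  node 35: h_left=-1, h_right=-1, diff=0 [OK], height=0
  node 49: h_left=-1, h_right=-1, diff=0 [OK], height=0
  node 44: h_left=0, h_right=0, diff=0 [OK], height=1
  node 31: h_left=2, h_right=1, diff=1 [OK], height=3
All nodes satisfy the balance condition.
Result: Balanced


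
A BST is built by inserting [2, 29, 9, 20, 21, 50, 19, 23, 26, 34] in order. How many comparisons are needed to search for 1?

Search path for 1: 2
Found: False
Comparisons: 1


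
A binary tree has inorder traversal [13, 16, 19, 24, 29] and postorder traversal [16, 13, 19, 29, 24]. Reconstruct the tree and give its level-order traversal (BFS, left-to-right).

Inorder:   [13, 16, 19, 24, 29]
Postorder: [16, 13, 19, 29, 24]
Algorithm: postorder visits root last, so walk postorder right-to-left;
each value is the root of the current inorder slice — split it at that
value, recurse on the right subtree first, then the left.
Recursive splits:
  root=24; inorder splits into left=[13, 16, 19], right=[29]
  root=29; inorder splits into left=[], right=[]
  root=19; inorder splits into left=[13, 16], right=[]
  root=13; inorder splits into left=[], right=[16]
  root=16; inorder splits into left=[], right=[]
Reconstructed level-order: [24, 19, 29, 13, 16]


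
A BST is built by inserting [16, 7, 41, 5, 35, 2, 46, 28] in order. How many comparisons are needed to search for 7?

Search path for 7: 16 -> 7
Found: True
Comparisons: 2


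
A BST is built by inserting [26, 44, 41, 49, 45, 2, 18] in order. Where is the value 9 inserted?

Starting tree (level order): [26, 2, 44, None, 18, 41, 49, None, None, None, None, 45]
Insertion path: 26 -> 2 -> 18
Result: insert 9 as left child of 18
Final tree (level order): [26, 2, 44, None, 18, 41, 49, 9, None, None, None, 45]


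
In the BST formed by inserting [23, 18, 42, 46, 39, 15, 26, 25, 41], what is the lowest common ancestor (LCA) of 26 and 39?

Tree insertion order: [23, 18, 42, 46, 39, 15, 26, 25, 41]
Tree (level-order array): [23, 18, 42, 15, None, 39, 46, None, None, 26, 41, None, None, 25]
In a BST, the LCA of p=26, q=39 is the first node v on the
root-to-leaf path with p <= v <= q (go left if both < v, right if both > v).
Walk from root:
  at 23: both 26 and 39 > 23, go right
  at 42: both 26 and 39 < 42, go left
  at 39: 26 <= 39 <= 39, this is the LCA
LCA = 39


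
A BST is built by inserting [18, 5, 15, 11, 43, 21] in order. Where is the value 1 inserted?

Starting tree (level order): [18, 5, 43, None, 15, 21, None, 11]
Insertion path: 18 -> 5
Result: insert 1 as left child of 5
Final tree (level order): [18, 5, 43, 1, 15, 21, None, None, None, 11]


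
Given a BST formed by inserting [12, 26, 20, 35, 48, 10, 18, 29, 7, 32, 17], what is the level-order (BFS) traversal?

Tree insertion order: [12, 26, 20, 35, 48, 10, 18, 29, 7, 32, 17]
Tree (level-order array): [12, 10, 26, 7, None, 20, 35, None, None, 18, None, 29, 48, 17, None, None, 32]
BFS from the root, enqueuing left then right child of each popped node:
  queue [12] -> pop 12, enqueue [10, 26], visited so far: [12]
  queue [10, 26] -> pop 10, enqueue [7], visited so far: [12, 10]
  queue [26, 7] -> pop 26, enqueue [20, 35], visited so far: [12, 10, 26]
  queue [7, 20, 35] -> pop 7, enqueue [none], visited so far: [12, 10, 26, 7]
  queue [20, 35] -> pop 20, enqueue [18], visited so far: [12, 10, 26, 7, 20]
  queue [35, 18] -> pop 35, enqueue [29, 48], visited so far: [12, 10, 26, 7, 20, 35]
  queue [18, 29, 48] -> pop 18, enqueue [17], visited so far: [12, 10, 26, 7, 20, 35, 18]
  queue [29, 48, 17] -> pop 29, enqueue [32], visited so far: [12, 10, 26, 7, 20, 35, 18, 29]
  queue [48, 17, 32] -> pop 48, enqueue [none], visited so far: [12, 10, 26, 7, 20, 35, 18, 29, 48]
  queue [17, 32] -> pop 17, enqueue [none], visited so far: [12, 10, 26, 7, 20, 35, 18, 29, 48, 17]
  queue [32] -> pop 32, enqueue [none], visited so far: [12, 10, 26, 7, 20, 35, 18, 29, 48, 17, 32]
Result: [12, 10, 26, 7, 20, 35, 18, 29, 48, 17, 32]


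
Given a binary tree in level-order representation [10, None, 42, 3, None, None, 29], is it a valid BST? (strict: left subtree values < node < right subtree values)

Level-order array: [10, None, 42, 3, None, None, 29]
Validate using subtree bounds (lo, hi): at each node, require lo < value < hi,
then recurse left with hi=value and right with lo=value.
Preorder trace (stopping at first violation):
  at node 10 with bounds (-inf, +inf): OK
  at node 42 with bounds (10, +inf): OK
  at node 3 with bounds (10, 42): VIOLATION
Node 3 violates its bound: not (10 < 3 < 42).
Result: Not a valid BST


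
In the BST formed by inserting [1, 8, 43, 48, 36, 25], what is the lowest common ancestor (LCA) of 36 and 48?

Tree insertion order: [1, 8, 43, 48, 36, 25]
Tree (level-order array): [1, None, 8, None, 43, 36, 48, 25]
In a BST, the LCA of p=36, q=48 is the first node v on the
root-to-leaf path with p <= v <= q (go left if both < v, right if both > v).
Walk from root:
  at 1: both 36 and 48 > 1, go right
  at 8: both 36 and 48 > 8, go right
  at 43: 36 <= 43 <= 48, this is the LCA
LCA = 43


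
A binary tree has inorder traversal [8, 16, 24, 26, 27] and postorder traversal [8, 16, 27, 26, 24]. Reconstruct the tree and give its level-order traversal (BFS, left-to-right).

Inorder:   [8, 16, 24, 26, 27]
Postorder: [8, 16, 27, 26, 24]
Algorithm: postorder visits root last, so walk postorder right-to-left;
each value is the root of the current inorder slice — split it at that
value, recurse on the right subtree first, then the left.
Recursive splits:
  root=24; inorder splits into left=[8, 16], right=[26, 27]
  root=26; inorder splits into left=[], right=[27]
  root=27; inorder splits into left=[], right=[]
  root=16; inorder splits into left=[8], right=[]
  root=8; inorder splits into left=[], right=[]
Reconstructed level-order: [24, 16, 26, 8, 27]


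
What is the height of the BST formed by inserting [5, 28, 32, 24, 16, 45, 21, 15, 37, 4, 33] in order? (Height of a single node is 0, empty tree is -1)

Insertion order: [5, 28, 32, 24, 16, 45, 21, 15, 37, 4, 33]
Tree (level-order array): [5, 4, 28, None, None, 24, 32, 16, None, None, 45, 15, 21, 37, None, None, None, None, None, 33]
Compute height bottom-up (empty subtree = -1):
  height(4) = 1 + max(-1, -1) = 0
  height(15) = 1 + max(-1, -1) = 0
  height(21) = 1 + max(-1, -1) = 0
  height(16) = 1 + max(0, 0) = 1
  height(24) = 1 + max(1, -1) = 2
  height(33) = 1 + max(-1, -1) = 0
  height(37) = 1 + max(0, -1) = 1
  height(45) = 1 + max(1, -1) = 2
  height(32) = 1 + max(-1, 2) = 3
  height(28) = 1 + max(2, 3) = 4
  height(5) = 1 + max(0, 4) = 5
Height = 5


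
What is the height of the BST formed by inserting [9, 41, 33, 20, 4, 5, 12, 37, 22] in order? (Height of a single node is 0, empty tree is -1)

Insertion order: [9, 41, 33, 20, 4, 5, 12, 37, 22]
Tree (level-order array): [9, 4, 41, None, 5, 33, None, None, None, 20, 37, 12, 22]
Compute height bottom-up (empty subtree = -1):
  height(5) = 1 + max(-1, -1) = 0
  height(4) = 1 + max(-1, 0) = 1
  height(12) = 1 + max(-1, -1) = 0
  height(22) = 1 + max(-1, -1) = 0
  height(20) = 1 + max(0, 0) = 1
  height(37) = 1 + max(-1, -1) = 0
  height(33) = 1 + max(1, 0) = 2
  height(41) = 1 + max(2, -1) = 3
  height(9) = 1 + max(1, 3) = 4
Height = 4


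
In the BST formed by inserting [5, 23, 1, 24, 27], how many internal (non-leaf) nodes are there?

Tree built from: [5, 23, 1, 24, 27]
Tree (level-order array): [5, 1, 23, None, None, None, 24, None, 27]
Rule: An internal node has at least one child.
Per-node child counts:
  node 5: 2 child(ren)
  node 1: 0 child(ren)
  node 23: 1 child(ren)
  node 24: 1 child(ren)
  node 27: 0 child(ren)
Matching nodes: [5, 23, 24]
Count of internal (non-leaf) nodes: 3


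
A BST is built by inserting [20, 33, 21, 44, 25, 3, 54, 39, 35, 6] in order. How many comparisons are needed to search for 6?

Search path for 6: 20 -> 3 -> 6
Found: True
Comparisons: 3


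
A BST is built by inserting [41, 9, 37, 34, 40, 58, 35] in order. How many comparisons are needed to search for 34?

Search path for 34: 41 -> 9 -> 37 -> 34
Found: True
Comparisons: 4


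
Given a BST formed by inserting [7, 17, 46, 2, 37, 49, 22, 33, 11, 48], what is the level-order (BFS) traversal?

Tree insertion order: [7, 17, 46, 2, 37, 49, 22, 33, 11, 48]
Tree (level-order array): [7, 2, 17, None, None, 11, 46, None, None, 37, 49, 22, None, 48, None, None, 33]
BFS from the root, enqueuing left then right child of each popped node:
  queue [7] -> pop 7, enqueue [2, 17], visited so far: [7]
  queue [2, 17] -> pop 2, enqueue [none], visited so far: [7, 2]
  queue [17] -> pop 17, enqueue [11, 46], visited so far: [7, 2, 17]
  queue [11, 46] -> pop 11, enqueue [none], visited so far: [7, 2, 17, 11]
  queue [46] -> pop 46, enqueue [37, 49], visited so far: [7, 2, 17, 11, 46]
  queue [37, 49] -> pop 37, enqueue [22], visited so far: [7, 2, 17, 11, 46, 37]
  queue [49, 22] -> pop 49, enqueue [48], visited so far: [7, 2, 17, 11, 46, 37, 49]
  queue [22, 48] -> pop 22, enqueue [33], visited so far: [7, 2, 17, 11, 46, 37, 49, 22]
  queue [48, 33] -> pop 48, enqueue [none], visited so far: [7, 2, 17, 11, 46, 37, 49, 22, 48]
  queue [33] -> pop 33, enqueue [none], visited so far: [7, 2, 17, 11, 46, 37, 49, 22, 48, 33]
Result: [7, 2, 17, 11, 46, 37, 49, 22, 48, 33]


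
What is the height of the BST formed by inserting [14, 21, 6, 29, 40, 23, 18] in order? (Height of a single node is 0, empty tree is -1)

Insertion order: [14, 21, 6, 29, 40, 23, 18]
Tree (level-order array): [14, 6, 21, None, None, 18, 29, None, None, 23, 40]
Compute height bottom-up (empty subtree = -1):
  height(6) = 1 + max(-1, -1) = 0
  height(18) = 1 + max(-1, -1) = 0
  height(23) = 1 + max(-1, -1) = 0
  height(40) = 1 + max(-1, -1) = 0
  height(29) = 1 + max(0, 0) = 1
  height(21) = 1 + max(0, 1) = 2
  height(14) = 1 + max(0, 2) = 3
Height = 3


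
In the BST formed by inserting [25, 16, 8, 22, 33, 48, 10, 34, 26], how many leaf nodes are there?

Tree built from: [25, 16, 8, 22, 33, 48, 10, 34, 26]
Tree (level-order array): [25, 16, 33, 8, 22, 26, 48, None, 10, None, None, None, None, 34]
Rule: A leaf has 0 children.
Per-node child counts:
  node 25: 2 child(ren)
  node 16: 2 child(ren)
  node 8: 1 child(ren)
  node 10: 0 child(ren)
  node 22: 0 child(ren)
  node 33: 2 child(ren)
  node 26: 0 child(ren)
  node 48: 1 child(ren)
  node 34: 0 child(ren)
Matching nodes: [10, 22, 26, 34]
Count of leaf nodes: 4


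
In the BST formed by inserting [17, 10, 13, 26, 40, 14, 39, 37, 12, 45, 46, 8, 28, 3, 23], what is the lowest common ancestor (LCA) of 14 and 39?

Tree insertion order: [17, 10, 13, 26, 40, 14, 39, 37, 12, 45, 46, 8, 28, 3, 23]
Tree (level-order array): [17, 10, 26, 8, 13, 23, 40, 3, None, 12, 14, None, None, 39, 45, None, None, None, None, None, None, 37, None, None, 46, 28]
In a BST, the LCA of p=14, q=39 is the first node v on the
root-to-leaf path with p <= v <= q (go left if both < v, right if both > v).
Walk from root:
  at 17: 14 <= 17 <= 39, this is the LCA
LCA = 17


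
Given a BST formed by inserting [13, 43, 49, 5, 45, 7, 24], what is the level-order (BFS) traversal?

Tree insertion order: [13, 43, 49, 5, 45, 7, 24]
Tree (level-order array): [13, 5, 43, None, 7, 24, 49, None, None, None, None, 45]
BFS from the root, enqueuing left then right child of each popped node:
  queue [13] -> pop 13, enqueue [5, 43], visited so far: [13]
  queue [5, 43] -> pop 5, enqueue [7], visited so far: [13, 5]
  queue [43, 7] -> pop 43, enqueue [24, 49], visited so far: [13, 5, 43]
  queue [7, 24, 49] -> pop 7, enqueue [none], visited so far: [13, 5, 43, 7]
  queue [24, 49] -> pop 24, enqueue [none], visited so far: [13, 5, 43, 7, 24]
  queue [49] -> pop 49, enqueue [45], visited so far: [13, 5, 43, 7, 24, 49]
  queue [45] -> pop 45, enqueue [none], visited so far: [13, 5, 43, 7, 24, 49, 45]
Result: [13, 5, 43, 7, 24, 49, 45]


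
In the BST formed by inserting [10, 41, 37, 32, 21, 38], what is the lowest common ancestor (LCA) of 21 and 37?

Tree insertion order: [10, 41, 37, 32, 21, 38]
Tree (level-order array): [10, None, 41, 37, None, 32, 38, 21]
In a BST, the LCA of p=21, q=37 is the first node v on the
root-to-leaf path with p <= v <= q (go left if both < v, right if both > v).
Walk from root:
  at 10: both 21 and 37 > 10, go right
  at 41: both 21 and 37 < 41, go left
  at 37: 21 <= 37 <= 37, this is the LCA
LCA = 37
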